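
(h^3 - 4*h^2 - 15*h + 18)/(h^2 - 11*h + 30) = (h^2 + 2*h - 3)/(h - 5)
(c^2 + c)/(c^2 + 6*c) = (c + 1)/(c + 6)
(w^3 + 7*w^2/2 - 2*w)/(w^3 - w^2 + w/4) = 2*(w + 4)/(2*w - 1)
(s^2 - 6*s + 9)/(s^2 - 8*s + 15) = (s - 3)/(s - 5)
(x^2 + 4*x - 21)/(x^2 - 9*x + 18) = (x + 7)/(x - 6)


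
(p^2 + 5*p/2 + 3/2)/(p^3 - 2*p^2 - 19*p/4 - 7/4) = 2*(2*p + 3)/(4*p^2 - 12*p - 7)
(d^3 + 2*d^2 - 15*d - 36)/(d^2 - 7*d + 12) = (d^2 + 6*d + 9)/(d - 3)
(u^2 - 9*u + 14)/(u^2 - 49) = (u - 2)/(u + 7)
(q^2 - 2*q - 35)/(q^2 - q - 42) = (q + 5)/(q + 6)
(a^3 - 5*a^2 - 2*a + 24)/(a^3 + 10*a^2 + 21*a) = (a^3 - 5*a^2 - 2*a + 24)/(a*(a^2 + 10*a + 21))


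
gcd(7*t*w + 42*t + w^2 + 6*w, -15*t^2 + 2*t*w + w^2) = 1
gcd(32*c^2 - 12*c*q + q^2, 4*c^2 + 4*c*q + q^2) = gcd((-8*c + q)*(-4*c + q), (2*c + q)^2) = 1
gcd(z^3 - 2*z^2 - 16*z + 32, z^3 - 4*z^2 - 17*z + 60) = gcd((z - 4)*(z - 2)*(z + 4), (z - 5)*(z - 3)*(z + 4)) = z + 4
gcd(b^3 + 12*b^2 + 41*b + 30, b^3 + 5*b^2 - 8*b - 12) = b^2 + 7*b + 6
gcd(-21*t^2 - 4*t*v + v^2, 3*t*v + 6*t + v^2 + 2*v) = 3*t + v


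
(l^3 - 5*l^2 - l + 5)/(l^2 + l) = l - 6 + 5/l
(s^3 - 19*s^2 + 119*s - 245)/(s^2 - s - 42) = (s^2 - 12*s + 35)/(s + 6)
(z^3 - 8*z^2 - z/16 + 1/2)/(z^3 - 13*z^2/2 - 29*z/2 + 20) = (16*z^2 - 1)/(8*(2*z^2 + 3*z - 5))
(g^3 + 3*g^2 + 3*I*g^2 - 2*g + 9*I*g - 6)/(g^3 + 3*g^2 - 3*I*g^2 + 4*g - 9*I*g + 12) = (g + 2*I)/(g - 4*I)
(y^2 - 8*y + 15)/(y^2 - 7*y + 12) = (y - 5)/(y - 4)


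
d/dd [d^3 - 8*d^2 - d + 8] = 3*d^2 - 16*d - 1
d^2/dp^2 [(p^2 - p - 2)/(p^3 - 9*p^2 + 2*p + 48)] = 2*(p^6 - 3*p^5 + 9*p^4 - 253*p^3 + 1086*p^2 - 900*p + 1528)/(p^9 - 27*p^8 + 249*p^7 - 693*p^6 - 2094*p^5 + 12132*p^4 + 1736*p^3 - 61632*p^2 + 13824*p + 110592)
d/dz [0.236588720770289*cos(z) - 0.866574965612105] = -0.236588720770289*sin(z)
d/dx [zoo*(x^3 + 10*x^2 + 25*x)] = zoo*(x^2 + x + 1)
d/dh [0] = 0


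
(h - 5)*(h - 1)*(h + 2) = h^3 - 4*h^2 - 7*h + 10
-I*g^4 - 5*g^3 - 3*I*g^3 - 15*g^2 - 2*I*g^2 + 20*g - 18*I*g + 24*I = (g - 1)*(g + 4)*(g - 6*I)*(-I*g + 1)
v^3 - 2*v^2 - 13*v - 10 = (v - 5)*(v + 1)*(v + 2)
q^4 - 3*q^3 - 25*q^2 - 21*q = q*(q - 7)*(q + 1)*(q + 3)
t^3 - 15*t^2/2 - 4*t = t*(t - 8)*(t + 1/2)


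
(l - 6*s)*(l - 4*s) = l^2 - 10*l*s + 24*s^2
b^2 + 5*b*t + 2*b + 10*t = (b + 2)*(b + 5*t)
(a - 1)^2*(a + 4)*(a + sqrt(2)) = a^4 + sqrt(2)*a^3 + 2*a^3 - 7*a^2 + 2*sqrt(2)*a^2 - 7*sqrt(2)*a + 4*a + 4*sqrt(2)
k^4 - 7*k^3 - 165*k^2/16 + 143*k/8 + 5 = (k - 8)*(k - 5/4)*(k + 1/4)*(k + 2)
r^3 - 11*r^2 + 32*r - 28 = (r - 7)*(r - 2)^2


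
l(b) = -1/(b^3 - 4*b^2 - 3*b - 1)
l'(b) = -(-3*b^2 + 8*b + 3)/(b^3 - 4*b^2 - 3*b - 1)^2 = (3*b^2 - 8*b - 3)/(-b^3 + 4*b^2 + 3*b + 1)^2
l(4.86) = -0.21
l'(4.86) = 1.29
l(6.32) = -0.01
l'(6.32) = 0.01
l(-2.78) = 0.02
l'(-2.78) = 0.02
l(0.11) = 0.73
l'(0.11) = -2.03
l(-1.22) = 0.20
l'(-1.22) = 0.43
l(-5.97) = 0.00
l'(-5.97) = 0.00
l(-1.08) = 0.27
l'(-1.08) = 0.67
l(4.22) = 0.10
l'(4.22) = 0.18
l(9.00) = 0.00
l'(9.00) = 0.00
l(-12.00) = 0.00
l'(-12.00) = 0.00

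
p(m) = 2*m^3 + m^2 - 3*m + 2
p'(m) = 6*m^2 + 2*m - 3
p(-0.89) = 4.05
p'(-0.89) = -0.03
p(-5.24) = -242.58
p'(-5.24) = 151.27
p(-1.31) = 3.15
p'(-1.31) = 4.68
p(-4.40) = -135.81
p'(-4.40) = 104.36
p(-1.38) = 2.79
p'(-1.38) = 5.67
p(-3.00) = -34.00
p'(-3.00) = 45.00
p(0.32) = 1.21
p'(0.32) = -1.75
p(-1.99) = -3.83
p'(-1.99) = 16.78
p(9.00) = 1514.00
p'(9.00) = 501.00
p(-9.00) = -1348.00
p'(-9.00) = 465.00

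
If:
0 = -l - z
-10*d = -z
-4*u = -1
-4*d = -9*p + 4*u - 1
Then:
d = z/10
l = -z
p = 2*z/45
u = 1/4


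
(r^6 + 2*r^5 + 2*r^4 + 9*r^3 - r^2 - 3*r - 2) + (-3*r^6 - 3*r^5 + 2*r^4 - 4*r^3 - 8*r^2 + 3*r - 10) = -2*r^6 - r^5 + 4*r^4 + 5*r^3 - 9*r^2 - 12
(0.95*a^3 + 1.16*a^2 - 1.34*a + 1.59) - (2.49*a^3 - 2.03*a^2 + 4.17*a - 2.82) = -1.54*a^3 + 3.19*a^2 - 5.51*a + 4.41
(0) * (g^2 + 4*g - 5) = 0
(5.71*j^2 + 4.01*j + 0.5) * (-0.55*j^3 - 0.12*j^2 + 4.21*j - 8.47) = -3.1405*j^5 - 2.8907*j^4 + 23.2829*j^3 - 31.5416*j^2 - 31.8597*j - 4.235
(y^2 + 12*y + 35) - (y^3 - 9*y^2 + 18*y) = -y^3 + 10*y^2 - 6*y + 35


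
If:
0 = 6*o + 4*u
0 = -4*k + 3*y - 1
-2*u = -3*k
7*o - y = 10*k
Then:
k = -1/55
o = 1/55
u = -3/110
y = 17/55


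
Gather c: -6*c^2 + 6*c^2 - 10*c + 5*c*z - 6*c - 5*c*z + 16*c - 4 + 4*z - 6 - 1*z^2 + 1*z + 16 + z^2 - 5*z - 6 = 0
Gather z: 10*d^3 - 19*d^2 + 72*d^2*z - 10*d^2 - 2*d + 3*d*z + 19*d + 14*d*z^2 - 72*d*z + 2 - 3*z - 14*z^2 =10*d^3 - 29*d^2 + 17*d + z^2*(14*d - 14) + z*(72*d^2 - 69*d - 3) + 2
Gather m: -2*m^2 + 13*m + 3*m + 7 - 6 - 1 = -2*m^2 + 16*m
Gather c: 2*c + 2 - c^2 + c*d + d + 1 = -c^2 + c*(d + 2) + d + 3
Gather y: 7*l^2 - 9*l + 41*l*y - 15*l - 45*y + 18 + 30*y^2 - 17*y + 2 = 7*l^2 - 24*l + 30*y^2 + y*(41*l - 62) + 20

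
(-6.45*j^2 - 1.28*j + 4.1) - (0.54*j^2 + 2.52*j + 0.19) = -6.99*j^2 - 3.8*j + 3.91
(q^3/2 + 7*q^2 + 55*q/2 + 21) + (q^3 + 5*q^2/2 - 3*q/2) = 3*q^3/2 + 19*q^2/2 + 26*q + 21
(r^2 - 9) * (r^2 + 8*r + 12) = r^4 + 8*r^3 + 3*r^2 - 72*r - 108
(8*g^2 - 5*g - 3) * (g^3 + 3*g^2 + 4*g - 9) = 8*g^5 + 19*g^4 + 14*g^3 - 101*g^2 + 33*g + 27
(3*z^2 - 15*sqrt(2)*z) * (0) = 0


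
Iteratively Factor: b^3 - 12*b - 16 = (b + 2)*(b^2 - 2*b - 8) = (b + 2)^2*(b - 4)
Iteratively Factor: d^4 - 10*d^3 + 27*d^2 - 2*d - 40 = (d - 2)*(d^3 - 8*d^2 + 11*d + 20) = (d - 2)*(d + 1)*(d^2 - 9*d + 20) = (d - 5)*(d - 2)*(d + 1)*(d - 4)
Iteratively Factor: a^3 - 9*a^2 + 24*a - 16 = (a - 4)*(a^2 - 5*a + 4) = (a - 4)*(a - 1)*(a - 4)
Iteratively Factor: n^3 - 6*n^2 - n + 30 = (n - 3)*(n^2 - 3*n - 10) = (n - 5)*(n - 3)*(n + 2)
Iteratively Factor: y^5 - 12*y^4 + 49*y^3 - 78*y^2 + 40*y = (y - 4)*(y^4 - 8*y^3 + 17*y^2 - 10*y) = (y - 4)*(y - 1)*(y^3 - 7*y^2 + 10*y) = y*(y - 4)*(y - 1)*(y^2 - 7*y + 10) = y*(y - 4)*(y - 2)*(y - 1)*(y - 5)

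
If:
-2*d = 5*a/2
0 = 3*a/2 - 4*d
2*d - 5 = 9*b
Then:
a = 0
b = -5/9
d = 0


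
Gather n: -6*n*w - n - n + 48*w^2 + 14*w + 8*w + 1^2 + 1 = n*(-6*w - 2) + 48*w^2 + 22*w + 2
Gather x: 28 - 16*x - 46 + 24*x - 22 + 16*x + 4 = 24*x - 36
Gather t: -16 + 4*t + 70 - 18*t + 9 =63 - 14*t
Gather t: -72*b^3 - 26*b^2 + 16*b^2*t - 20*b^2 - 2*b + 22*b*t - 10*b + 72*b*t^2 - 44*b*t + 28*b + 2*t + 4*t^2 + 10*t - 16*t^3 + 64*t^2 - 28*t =-72*b^3 - 46*b^2 + 16*b - 16*t^3 + t^2*(72*b + 68) + t*(16*b^2 - 22*b - 16)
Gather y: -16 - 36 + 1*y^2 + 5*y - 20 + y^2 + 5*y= 2*y^2 + 10*y - 72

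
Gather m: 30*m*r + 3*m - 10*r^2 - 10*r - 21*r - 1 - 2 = m*(30*r + 3) - 10*r^2 - 31*r - 3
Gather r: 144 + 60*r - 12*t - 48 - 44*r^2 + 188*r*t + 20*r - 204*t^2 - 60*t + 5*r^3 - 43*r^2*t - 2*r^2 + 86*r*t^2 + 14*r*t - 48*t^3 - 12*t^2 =5*r^3 + r^2*(-43*t - 46) + r*(86*t^2 + 202*t + 80) - 48*t^3 - 216*t^2 - 72*t + 96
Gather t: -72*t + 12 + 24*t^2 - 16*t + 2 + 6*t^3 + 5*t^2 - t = 6*t^3 + 29*t^2 - 89*t + 14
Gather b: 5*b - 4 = 5*b - 4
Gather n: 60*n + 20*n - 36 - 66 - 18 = 80*n - 120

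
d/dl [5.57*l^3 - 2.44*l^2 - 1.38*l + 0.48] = 16.71*l^2 - 4.88*l - 1.38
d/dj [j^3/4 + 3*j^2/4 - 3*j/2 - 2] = 3*j^2/4 + 3*j/2 - 3/2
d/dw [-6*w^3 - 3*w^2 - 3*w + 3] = -18*w^2 - 6*w - 3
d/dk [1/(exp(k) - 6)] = -exp(k)/(exp(k) - 6)^2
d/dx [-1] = 0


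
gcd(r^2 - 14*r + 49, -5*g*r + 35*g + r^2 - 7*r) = r - 7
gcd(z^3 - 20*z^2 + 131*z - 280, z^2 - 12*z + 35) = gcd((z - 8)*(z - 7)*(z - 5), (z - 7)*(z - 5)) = z^2 - 12*z + 35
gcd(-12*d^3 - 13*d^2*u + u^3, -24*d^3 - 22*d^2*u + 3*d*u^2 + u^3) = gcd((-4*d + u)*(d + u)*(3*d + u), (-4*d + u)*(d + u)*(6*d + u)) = -4*d^2 - 3*d*u + u^2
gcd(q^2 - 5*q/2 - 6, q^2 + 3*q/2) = q + 3/2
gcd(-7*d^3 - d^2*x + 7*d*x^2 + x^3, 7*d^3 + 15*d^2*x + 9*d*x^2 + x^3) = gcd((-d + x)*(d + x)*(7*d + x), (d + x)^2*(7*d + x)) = 7*d^2 + 8*d*x + x^2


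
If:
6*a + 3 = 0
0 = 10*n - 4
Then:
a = -1/2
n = 2/5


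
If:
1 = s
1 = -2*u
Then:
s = 1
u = -1/2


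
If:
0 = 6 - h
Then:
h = 6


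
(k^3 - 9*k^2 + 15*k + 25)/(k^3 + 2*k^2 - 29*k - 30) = (k - 5)/(k + 6)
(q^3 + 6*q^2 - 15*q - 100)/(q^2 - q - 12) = (q^2 + 10*q + 25)/(q + 3)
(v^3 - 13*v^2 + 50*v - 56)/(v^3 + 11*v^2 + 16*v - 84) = (v^2 - 11*v + 28)/(v^2 + 13*v + 42)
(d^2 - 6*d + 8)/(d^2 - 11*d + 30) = (d^2 - 6*d + 8)/(d^2 - 11*d + 30)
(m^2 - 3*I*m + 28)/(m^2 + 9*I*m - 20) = (m - 7*I)/(m + 5*I)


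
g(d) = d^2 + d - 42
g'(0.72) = 2.44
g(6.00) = 0.00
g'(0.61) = 2.22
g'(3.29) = 7.58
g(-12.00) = 90.00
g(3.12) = -29.15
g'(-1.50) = -2.00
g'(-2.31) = -3.62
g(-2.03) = -39.91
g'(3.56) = 8.12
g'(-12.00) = -23.00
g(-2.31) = -38.97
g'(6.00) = 13.00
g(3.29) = -27.89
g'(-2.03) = -3.06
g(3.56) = -25.77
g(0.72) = -40.76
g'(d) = 2*d + 1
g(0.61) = -41.02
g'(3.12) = 7.24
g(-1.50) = -41.25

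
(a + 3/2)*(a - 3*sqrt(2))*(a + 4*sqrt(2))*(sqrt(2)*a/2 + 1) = sqrt(2)*a^4/2 + 3*sqrt(2)*a^3/4 + 2*a^3 - 11*sqrt(2)*a^2 + 3*a^2 - 24*a - 33*sqrt(2)*a/2 - 36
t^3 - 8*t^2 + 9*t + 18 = (t - 6)*(t - 3)*(t + 1)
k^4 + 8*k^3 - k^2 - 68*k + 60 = (k - 2)*(k - 1)*(k + 5)*(k + 6)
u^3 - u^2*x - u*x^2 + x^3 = (-u + x)^2*(u + x)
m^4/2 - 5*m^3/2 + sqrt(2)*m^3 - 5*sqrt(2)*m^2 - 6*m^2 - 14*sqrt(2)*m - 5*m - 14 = (m/2 + 1)*(m - 7)*(m + sqrt(2))^2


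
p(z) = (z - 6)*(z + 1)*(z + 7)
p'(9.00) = 238.00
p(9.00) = 480.00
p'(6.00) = 91.00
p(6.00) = 0.00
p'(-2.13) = -35.91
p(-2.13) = 44.74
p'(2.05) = -20.19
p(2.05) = -109.03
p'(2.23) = -17.16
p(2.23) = -112.39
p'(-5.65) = 32.17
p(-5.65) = 73.13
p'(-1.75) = -38.81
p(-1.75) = 30.52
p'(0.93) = -34.69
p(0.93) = -77.60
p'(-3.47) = -18.76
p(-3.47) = 82.57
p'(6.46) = 110.03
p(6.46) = 46.19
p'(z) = (z - 6)*(z + 1) + (z - 6)*(z + 7) + (z + 1)*(z + 7) = 3*z^2 + 4*z - 41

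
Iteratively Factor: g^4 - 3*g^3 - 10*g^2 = (g)*(g^3 - 3*g^2 - 10*g) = g^2*(g^2 - 3*g - 10) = g^2*(g + 2)*(g - 5)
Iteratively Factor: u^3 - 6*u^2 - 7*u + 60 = (u - 4)*(u^2 - 2*u - 15) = (u - 4)*(u + 3)*(u - 5)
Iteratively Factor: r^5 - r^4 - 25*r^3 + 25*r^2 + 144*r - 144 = (r - 3)*(r^4 + 2*r^3 - 19*r^2 - 32*r + 48) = (r - 4)*(r - 3)*(r^3 + 6*r^2 + 5*r - 12) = (r - 4)*(r - 3)*(r - 1)*(r^2 + 7*r + 12) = (r - 4)*(r - 3)*(r - 1)*(r + 4)*(r + 3)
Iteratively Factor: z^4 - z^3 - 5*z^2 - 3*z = (z)*(z^3 - z^2 - 5*z - 3) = z*(z + 1)*(z^2 - 2*z - 3) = z*(z + 1)^2*(z - 3)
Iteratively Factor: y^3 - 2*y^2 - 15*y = (y - 5)*(y^2 + 3*y) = (y - 5)*(y + 3)*(y)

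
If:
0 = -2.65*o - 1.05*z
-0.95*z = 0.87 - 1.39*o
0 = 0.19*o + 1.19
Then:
No Solution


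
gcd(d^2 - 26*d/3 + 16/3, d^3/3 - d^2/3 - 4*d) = 1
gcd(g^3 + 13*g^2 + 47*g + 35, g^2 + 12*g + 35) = g^2 + 12*g + 35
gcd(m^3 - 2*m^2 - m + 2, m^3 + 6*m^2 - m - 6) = m^2 - 1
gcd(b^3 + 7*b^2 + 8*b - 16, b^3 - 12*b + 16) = b + 4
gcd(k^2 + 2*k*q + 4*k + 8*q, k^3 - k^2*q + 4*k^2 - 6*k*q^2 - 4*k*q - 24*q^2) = k^2 + 2*k*q + 4*k + 8*q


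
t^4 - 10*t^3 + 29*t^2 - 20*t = t*(t - 5)*(t - 4)*(t - 1)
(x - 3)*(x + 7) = x^2 + 4*x - 21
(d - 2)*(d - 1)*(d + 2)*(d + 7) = d^4 + 6*d^3 - 11*d^2 - 24*d + 28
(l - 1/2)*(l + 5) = l^2 + 9*l/2 - 5/2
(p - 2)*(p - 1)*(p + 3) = p^3 - 7*p + 6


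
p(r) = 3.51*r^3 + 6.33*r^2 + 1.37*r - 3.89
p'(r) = 10.53*r^2 + 12.66*r + 1.37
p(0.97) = 6.60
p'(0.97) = 23.56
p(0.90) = 5.03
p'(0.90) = 21.29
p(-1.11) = -2.41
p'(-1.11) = 0.29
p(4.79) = 533.67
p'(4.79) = 303.61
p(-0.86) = -2.62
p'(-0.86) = -1.73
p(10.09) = 4260.00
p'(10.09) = 1201.15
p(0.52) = -0.97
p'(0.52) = 10.80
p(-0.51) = -3.41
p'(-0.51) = -2.35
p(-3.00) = -45.80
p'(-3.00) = 58.16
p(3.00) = 151.96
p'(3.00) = 134.12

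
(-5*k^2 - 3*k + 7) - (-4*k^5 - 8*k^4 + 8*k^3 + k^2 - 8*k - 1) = 4*k^5 + 8*k^4 - 8*k^3 - 6*k^2 + 5*k + 8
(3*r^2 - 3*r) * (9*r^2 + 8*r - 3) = 27*r^4 - 3*r^3 - 33*r^2 + 9*r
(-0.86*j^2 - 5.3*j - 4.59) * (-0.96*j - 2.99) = 0.8256*j^3 + 7.6594*j^2 + 20.2534*j + 13.7241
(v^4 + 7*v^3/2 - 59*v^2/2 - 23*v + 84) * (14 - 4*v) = -4*v^5 + 167*v^3 - 321*v^2 - 658*v + 1176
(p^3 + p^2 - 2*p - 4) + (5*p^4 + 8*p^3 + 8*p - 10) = 5*p^4 + 9*p^3 + p^2 + 6*p - 14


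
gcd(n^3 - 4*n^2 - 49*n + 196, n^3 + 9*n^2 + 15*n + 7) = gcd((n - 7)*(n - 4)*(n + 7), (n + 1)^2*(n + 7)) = n + 7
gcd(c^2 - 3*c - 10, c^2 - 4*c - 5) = c - 5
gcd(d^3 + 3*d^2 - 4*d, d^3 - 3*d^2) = d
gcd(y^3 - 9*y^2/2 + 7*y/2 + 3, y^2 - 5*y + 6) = y^2 - 5*y + 6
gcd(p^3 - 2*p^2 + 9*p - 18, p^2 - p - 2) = p - 2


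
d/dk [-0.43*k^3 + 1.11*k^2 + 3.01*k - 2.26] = -1.29*k^2 + 2.22*k + 3.01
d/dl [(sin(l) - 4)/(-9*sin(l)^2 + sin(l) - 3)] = (9*sin(l)^2 - 72*sin(l) + 1)*cos(l)/(9*sin(l)^2 - sin(l) + 3)^2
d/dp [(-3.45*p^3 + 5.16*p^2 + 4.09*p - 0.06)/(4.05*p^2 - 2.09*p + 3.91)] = (-13.9725*p^4 + 14.421*p^3 - 67.8174*p^2 + 40.8372*p + 15.8665)/(16.4025*p^4 - 16.929*p^3 + 36.0391*p^2 - 16.3438*p + 15.2881)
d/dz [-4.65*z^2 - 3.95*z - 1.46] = -9.3*z - 3.95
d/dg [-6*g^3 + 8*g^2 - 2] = 2*g*(8 - 9*g)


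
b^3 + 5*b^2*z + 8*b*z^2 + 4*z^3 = (b + z)*(b + 2*z)^2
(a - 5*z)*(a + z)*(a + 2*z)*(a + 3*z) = a^4 + a^3*z - 19*a^2*z^2 - 49*a*z^3 - 30*z^4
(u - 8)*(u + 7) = u^2 - u - 56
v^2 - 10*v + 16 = (v - 8)*(v - 2)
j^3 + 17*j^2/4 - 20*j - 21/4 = (j - 3)*(j + 1/4)*(j + 7)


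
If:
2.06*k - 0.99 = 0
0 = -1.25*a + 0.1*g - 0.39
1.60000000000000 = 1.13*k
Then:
No Solution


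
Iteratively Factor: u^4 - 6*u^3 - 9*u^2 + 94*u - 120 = (u - 2)*(u^3 - 4*u^2 - 17*u + 60) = (u - 2)*(u + 4)*(u^2 - 8*u + 15) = (u - 3)*(u - 2)*(u + 4)*(u - 5)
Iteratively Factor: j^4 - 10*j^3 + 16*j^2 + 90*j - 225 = (j - 5)*(j^3 - 5*j^2 - 9*j + 45) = (j - 5)*(j - 3)*(j^2 - 2*j - 15) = (j - 5)^2*(j - 3)*(j + 3)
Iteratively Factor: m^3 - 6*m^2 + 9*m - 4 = (m - 1)*(m^2 - 5*m + 4) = (m - 1)^2*(m - 4)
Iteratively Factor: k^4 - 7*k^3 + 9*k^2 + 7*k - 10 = (k - 1)*(k^3 - 6*k^2 + 3*k + 10) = (k - 2)*(k - 1)*(k^2 - 4*k - 5) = (k - 5)*(k - 2)*(k - 1)*(k + 1)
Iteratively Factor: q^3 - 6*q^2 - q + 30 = (q - 3)*(q^2 - 3*q - 10) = (q - 5)*(q - 3)*(q + 2)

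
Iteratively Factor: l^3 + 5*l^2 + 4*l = (l + 1)*(l^2 + 4*l) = (l + 1)*(l + 4)*(l)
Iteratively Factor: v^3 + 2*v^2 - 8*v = (v)*(v^2 + 2*v - 8) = v*(v - 2)*(v + 4)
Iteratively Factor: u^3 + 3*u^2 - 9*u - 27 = (u + 3)*(u^2 - 9) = (u - 3)*(u + 3)*(u + 3)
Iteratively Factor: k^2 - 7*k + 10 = (k - 2)*(k - 5)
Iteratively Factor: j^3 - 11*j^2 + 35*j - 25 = (j - 1)*(j^2 - 10*j + 25) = (j - 5)*(j - 1)*(j - 5)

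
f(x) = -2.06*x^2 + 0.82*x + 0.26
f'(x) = 0.82 - 4.12*x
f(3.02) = -16.05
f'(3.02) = -11.62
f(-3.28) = -24.59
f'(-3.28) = 14.33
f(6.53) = -82.23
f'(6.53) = -26.08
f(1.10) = -1.33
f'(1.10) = -3.71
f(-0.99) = -2.57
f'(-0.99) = 4.90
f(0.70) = -0.18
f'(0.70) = -2.06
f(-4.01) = -36.15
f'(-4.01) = 17.34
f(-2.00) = -9.62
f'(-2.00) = 9.06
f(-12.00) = -306.22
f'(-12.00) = 50.26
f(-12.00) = -306.22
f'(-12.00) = 50.26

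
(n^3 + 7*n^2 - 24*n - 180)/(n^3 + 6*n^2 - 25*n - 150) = (n + 6)/(n + 5)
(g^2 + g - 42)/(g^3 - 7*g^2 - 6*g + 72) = (g + 7)/(g^2 - g - 12)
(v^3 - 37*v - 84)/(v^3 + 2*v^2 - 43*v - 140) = (v + 3)/(v + 5)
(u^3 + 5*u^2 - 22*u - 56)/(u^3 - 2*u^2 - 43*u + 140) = (u + 2)/(u - 5)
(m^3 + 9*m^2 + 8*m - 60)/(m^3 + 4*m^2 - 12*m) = (m + 5)/m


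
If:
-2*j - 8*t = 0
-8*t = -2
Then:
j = -1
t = 1/4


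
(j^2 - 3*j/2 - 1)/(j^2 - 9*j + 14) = (j + 1/2)/(j - 7)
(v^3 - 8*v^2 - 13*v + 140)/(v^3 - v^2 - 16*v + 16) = (v^2 - 12*v + 35)/(v^2 - 5*v + 4)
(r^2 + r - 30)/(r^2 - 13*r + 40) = (r + 6)/(r - 8)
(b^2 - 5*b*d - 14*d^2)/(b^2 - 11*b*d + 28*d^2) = (b + 2*d)/(b - 4*d)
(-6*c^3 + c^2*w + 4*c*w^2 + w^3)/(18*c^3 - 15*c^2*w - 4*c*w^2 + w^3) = (2*c + w)/(-6*c + w)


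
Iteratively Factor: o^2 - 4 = (o - 2)*(o + 2)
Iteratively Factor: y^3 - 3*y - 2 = (y + 1)*(y^2 - y - 2) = (y - 2)*(y + 1)*(y + 1)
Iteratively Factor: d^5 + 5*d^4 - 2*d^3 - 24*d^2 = (d)*(d^4 + 5*d^3 - 2*d^2 - 24*d) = d^2*(d^3 + 5*d^2 - 2*d - 24) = d^2*(d - 2)*(d^2 + 7*d + 12) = d^2*(d - 2)*(d + 4)*(d + 3)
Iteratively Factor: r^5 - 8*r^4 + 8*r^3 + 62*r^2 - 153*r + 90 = (r - 2)*(r^4 - 6*r^3 - 4*r^2 + 54*r - 45) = (r - 2)*(r + 3)*(r^3 - 9*r^2 + 23*r - 15) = (r - 2)*(r - 1)*(r + 3)*(r^2 - 8*r + 15) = (r - 3)*(r - 2)*(r - 1)*(r + 3)*(r - 5)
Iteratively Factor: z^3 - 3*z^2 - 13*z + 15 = (z - 1)*(z^2 - 2*z - 15) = (z - 1)*(z + 3)*(z - 5)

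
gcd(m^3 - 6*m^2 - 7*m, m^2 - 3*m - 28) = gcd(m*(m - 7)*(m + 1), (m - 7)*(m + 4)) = m - 7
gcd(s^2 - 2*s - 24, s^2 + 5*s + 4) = s + 4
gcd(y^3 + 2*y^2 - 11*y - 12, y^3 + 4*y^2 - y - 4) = y^2 + 5*y + 4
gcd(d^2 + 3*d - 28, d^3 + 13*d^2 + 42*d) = d + 7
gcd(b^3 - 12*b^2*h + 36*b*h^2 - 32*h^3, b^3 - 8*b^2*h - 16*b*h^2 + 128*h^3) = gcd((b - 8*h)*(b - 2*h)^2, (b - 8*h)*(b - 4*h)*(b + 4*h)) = b - 8*h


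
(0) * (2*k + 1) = 0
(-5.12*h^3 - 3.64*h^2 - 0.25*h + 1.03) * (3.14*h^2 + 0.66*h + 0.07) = -16.0768*h^5 - 14.8088*h^4 - 3.5458*h^3 + 2.8144*h^2 + 0.6623*h + 0.0721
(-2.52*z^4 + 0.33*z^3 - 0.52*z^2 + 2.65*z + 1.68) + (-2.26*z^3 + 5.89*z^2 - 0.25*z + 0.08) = -2.52*z^4 - 1.93*z^3 + 5.37*z^2 + 2.4*z + 1.76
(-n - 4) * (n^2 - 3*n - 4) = -n^3 - n^2 + 16*n + 16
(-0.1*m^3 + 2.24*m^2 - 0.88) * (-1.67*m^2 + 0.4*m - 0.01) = 0.167*m^5 - 3.7808*m^4 + 0.897*m^3 + 1.4472*m^2 - 0.352*m + 0.0088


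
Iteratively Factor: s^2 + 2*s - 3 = (s - 1)*(s + 3)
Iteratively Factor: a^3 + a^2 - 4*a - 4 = (a + 1)*(a^2 - 4) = (a - 2)*(a + 1)*(a + 2)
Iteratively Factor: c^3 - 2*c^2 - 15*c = (c + 3)*(c^2 - 5*c) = c*(c + 3)*(c - 5)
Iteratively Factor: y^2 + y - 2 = (y - 1)*(y + 2)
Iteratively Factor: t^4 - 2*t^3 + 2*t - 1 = (t - 1)*(t^3 - t^2 - t + 1) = (t - 1)*(t + 1)*(t^2 - 2*t + 1) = (t - 1)^2*(t + 1)*(t - 1)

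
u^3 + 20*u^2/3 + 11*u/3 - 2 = (u - 1/3)*(u + 1)*(u + 6)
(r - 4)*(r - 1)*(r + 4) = r^3 - r^2 - 16*r + 16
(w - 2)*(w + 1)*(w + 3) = w^3 + 2*w^2 - 5*w - 6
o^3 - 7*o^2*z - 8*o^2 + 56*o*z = o*(o - 8)*(o - 7*z)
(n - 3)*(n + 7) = n^2 + 4*n - 21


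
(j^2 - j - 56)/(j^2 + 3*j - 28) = (j - 8)/(j - 4)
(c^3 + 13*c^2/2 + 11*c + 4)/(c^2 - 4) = (c^2 + 9*c/2 + 2)/(c - 2)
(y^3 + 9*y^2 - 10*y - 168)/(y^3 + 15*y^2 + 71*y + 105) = (y^2 + 2*y - 24)/(y^2 + 8*y + 15)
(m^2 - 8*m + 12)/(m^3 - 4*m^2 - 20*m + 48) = 1/(m + 4)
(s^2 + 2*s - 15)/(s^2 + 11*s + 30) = (s - 3)/(s + 6)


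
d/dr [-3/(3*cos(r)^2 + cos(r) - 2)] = -3*(6*cos(r) + 1)*sin(r)/(3*cos(r)^2 + cos(r) - 2)^2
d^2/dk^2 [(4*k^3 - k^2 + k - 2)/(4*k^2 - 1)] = 2*(32*k^3 - 108*k^2 + 24*k - 9)/(64*k^6 - 48*k^4 + 12*k^2 - 1)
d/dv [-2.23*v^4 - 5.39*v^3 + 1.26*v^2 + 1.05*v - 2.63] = -8.92*v^3 - 16.17*v^2 + 2.52*v + 1.05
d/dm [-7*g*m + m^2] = -7*g + 2*m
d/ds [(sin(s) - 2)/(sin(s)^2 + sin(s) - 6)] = -cos(s)/(sin(s) + 3)^2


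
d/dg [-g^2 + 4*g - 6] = 4 - 2*g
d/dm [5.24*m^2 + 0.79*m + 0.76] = 10.48*m + 0.79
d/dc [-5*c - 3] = -5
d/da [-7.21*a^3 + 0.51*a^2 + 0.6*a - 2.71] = -21.63*a^2 + 1.02*a + 0.6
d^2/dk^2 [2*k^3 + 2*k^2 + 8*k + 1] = 12*k + 4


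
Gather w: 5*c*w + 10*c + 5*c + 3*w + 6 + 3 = 15*c + w*(5*c + 3) + 9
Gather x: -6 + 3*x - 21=3*x - 27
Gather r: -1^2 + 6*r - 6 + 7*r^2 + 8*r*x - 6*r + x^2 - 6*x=7*r^2 + 8*r*x + x^2 - 6*x - 7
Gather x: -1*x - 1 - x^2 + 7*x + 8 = -x^2 + 6*x + 7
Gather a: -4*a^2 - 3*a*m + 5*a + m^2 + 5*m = -4*a^2 + a*(5 - 3*m) + m^2 + 5*m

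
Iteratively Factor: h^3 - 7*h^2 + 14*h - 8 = (h - 4)*(h^2 - 3*h + 2) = (h - 4)*(h - 2)*(h - 1)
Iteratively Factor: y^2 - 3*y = (y)*(y - 3)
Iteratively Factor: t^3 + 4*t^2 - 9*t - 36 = (t - 3)*(t^2 + 7*t + 12) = (t - 3)*(t + 4)*(t + 3)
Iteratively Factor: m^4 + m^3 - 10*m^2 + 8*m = (m - 2)*(m^3 + 3*m^2 - 4*m) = m*(m - 2)*(m^2 + 3*m - 4) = m*(m - 2)*(m - 1)*(m + 4)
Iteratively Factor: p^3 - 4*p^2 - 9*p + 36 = (p + 3)*(p^2 - 7*p + 12) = (p - 4)*(p + 3)*(p - 3)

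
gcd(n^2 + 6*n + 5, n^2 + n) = n + 1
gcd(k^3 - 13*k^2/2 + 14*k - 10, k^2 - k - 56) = 1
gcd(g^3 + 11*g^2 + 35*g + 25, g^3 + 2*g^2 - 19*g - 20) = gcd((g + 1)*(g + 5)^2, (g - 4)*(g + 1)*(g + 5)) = g^2 + 6*g + 5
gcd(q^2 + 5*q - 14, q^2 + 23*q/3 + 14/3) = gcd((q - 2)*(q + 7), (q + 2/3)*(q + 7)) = q + 7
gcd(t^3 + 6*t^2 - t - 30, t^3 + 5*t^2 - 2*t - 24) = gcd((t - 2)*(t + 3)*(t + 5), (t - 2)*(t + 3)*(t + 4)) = t^2 + t - 6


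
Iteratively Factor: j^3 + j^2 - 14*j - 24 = (j - 4)*(j^2 + 5*j + 6) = (j - 4)*(j + 2)*(j + 3)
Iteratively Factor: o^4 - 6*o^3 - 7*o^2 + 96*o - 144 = (o + 4)*(o^3 - 10*o^2 + 33*o - 36) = (o - 3)*(o + 4)*(o^2 - 7*o + 12) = (o - 4)*(o - 3)*(o + 4)*(o - 3)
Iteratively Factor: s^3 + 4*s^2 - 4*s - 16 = (s + 2)*(s^2 + 2*s - 8) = (s - 2)*(s + 2)*(s + 4)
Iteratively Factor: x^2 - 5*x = (x)*(x - 5)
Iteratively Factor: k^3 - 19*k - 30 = (k + 3)*(k^2 - 3*k - 10) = (k - 5)*(k + 3)*(k + 2)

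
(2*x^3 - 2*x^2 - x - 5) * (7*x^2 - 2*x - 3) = 14*x^5 - 18*x^4 - 9*x^3 - 27*x^2 + 13*x + 15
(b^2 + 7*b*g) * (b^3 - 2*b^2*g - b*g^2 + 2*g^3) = b^5 + 5*b^4*g - 15*b^3*g^2 - 5*b^2*g^3 + 14*b*g^4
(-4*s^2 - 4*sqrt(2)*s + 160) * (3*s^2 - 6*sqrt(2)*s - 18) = -12*s^4 + 12*sqrt(2)*s^3 + 600*s^2 - 888*sqrt(2)*s - 2880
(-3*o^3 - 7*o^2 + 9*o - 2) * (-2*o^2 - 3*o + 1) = 6*o^5 + 23*o^4 - 30*o^2 + 15*o - 2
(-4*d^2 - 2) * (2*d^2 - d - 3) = -8*d^4 + 4*d^3 + 8*d^2 + 2*d + 6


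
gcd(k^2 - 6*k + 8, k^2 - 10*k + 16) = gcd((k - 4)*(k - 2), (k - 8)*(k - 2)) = k - 2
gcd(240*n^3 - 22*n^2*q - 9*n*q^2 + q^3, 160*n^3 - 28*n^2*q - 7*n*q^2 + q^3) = -40*n^2 - 3*n*q + q^2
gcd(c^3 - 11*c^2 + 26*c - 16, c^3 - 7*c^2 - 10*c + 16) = c^2 - 9*c + 8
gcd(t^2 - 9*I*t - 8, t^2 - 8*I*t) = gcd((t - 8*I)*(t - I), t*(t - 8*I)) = t - 8*I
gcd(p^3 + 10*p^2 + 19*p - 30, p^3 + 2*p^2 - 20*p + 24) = p + 6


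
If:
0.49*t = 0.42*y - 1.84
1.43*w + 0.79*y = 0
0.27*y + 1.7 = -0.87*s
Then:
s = -0.310344827586207*y - 1.95402298850575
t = 0.857142857142857*y - 3.75510204081633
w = -0.552447552447552*y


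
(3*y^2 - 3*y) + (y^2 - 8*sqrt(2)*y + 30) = 4*y^2 - 8*sqrt(2)*y - 3*y + 30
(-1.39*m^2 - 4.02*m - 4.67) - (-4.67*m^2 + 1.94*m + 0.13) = 3.28*m^2 - 5.96*m - 4.8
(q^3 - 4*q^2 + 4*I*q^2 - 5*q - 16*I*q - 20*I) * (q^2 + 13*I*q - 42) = q^5 - 4*q^4 + 17*I*q^4 - 99*q^3 - 68*I*q^3 + 376*q^2 - 253*I*q^2 + 470*q + 672*I*q + 840*I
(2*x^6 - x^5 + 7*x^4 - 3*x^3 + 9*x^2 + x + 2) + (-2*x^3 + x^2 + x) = 2*x^6 - x^5 + 7*x^4 - 5*x^3 + 10*x^2 + 2*x + 2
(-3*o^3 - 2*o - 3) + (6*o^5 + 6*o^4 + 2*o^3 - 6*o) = 6*o^5 + 6*o^4 - o^3 - 8*o - 3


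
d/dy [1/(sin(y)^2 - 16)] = -2*sin(y)*cos(y)/(sin(y)^2 - 16)^2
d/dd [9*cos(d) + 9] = -9*sin(d)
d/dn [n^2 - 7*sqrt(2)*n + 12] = 2*n - 7*sqrt(2)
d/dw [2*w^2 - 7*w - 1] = 4*w - 7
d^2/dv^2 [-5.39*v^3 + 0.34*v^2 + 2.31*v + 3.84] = 0.68 - 32.34*v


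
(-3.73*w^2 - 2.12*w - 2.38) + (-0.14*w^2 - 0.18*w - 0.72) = -3.87*w^2 - 2.3*w - 3.1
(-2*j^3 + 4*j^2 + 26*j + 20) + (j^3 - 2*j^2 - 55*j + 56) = -j^3 + 2*j^2 - 29*j + 76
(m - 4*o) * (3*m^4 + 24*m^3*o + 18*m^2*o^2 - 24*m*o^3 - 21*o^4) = 3*m^5 + 12*m^4*o - 78*m^3*o^2 - 96*m^2*o^3 + 75*m*o^4 + 84*o^5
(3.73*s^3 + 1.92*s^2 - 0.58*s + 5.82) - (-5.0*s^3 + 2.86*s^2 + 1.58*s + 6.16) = 8.73*s^3 - 0.94*s^2 - 2.16*s - 0.34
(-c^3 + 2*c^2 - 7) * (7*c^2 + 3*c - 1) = -7*c^5 + 11*c^4 + 7*c^3 - 51*c^2 - 21*c + 7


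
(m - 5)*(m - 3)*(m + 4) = m^3 - 4*m^2 - 17*m + 60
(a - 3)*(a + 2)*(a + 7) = a^3 + 6*a^2 - 13*a - 42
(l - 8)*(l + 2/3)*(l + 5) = l^3 - 7*l^2/3 - 42*l - 80/3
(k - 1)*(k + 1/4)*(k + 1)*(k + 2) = k^4 + 9*k^3/4 - k^2/2 - 9*k/4 - 1/2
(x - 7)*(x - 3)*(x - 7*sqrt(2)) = x^3 - 10*x^2 - 7*sqrt(2)*x^2 + 21*x + 70*sqrt(2)*x - 147*sqrt(2)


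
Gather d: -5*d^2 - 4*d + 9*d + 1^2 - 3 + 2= -5*d^2 + 5*d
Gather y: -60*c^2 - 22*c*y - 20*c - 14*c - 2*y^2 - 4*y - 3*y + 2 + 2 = -60*c^2 - 34*c - 2*y^2 + y*(-22*c - 7) + 4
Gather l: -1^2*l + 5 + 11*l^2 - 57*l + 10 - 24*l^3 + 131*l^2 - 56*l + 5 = -24*l^3 + 142*l^2 - 114*l + 20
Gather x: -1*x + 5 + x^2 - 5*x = x^2 - 6*x + 5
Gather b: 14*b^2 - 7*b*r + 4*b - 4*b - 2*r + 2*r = 14*b^2 - 7*b*r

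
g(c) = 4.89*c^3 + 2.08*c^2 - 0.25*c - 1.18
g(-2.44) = -59.22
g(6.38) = 1351.79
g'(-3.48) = 162.93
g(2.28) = 67.02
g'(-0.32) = -0.08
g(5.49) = 869.28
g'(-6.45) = 583.23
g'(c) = 14.67*c^2 + 4.16*c - 0.25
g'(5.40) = 449.99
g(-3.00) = -113.74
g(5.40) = 828.12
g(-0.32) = -1.05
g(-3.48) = -181.21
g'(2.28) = 85.50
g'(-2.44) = 76.94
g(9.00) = 3729.86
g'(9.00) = 1225.46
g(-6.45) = -1225.20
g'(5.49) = 464.74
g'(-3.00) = 119.30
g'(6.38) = 623.42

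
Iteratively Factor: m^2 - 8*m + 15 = (m - 3)*(m - 5)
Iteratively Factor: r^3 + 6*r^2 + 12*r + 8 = (r + 2)*(r^2 + 4*r + 4) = (r + 2)^2*(r + 2)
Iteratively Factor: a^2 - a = (a)*(a - 1)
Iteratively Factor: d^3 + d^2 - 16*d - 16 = (d + 1)*(d^2 - 16) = (d - 4)*(d + 1)*(d + 4)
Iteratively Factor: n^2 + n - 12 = (n - 3)*(n + 4)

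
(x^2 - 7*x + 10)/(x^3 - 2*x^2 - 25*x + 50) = 1/(x + 5)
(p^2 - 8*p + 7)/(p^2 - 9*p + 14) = (p - 1)/(p - 2)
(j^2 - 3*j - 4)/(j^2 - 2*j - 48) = (-j^2 + 3*j + 4)/(-j^2 + 2*j + 48)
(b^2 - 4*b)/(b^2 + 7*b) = (b - 4)/(b + 7)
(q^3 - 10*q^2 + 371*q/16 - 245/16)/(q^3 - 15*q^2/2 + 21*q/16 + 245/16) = (4*q - 5)/(4*q + 5)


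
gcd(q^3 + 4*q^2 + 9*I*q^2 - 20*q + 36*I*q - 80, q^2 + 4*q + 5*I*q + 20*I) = q^2 + q*(4 + 5*I) + 20*I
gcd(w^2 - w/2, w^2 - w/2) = w^2 - w/2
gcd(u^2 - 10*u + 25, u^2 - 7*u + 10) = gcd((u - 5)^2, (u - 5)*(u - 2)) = u - 5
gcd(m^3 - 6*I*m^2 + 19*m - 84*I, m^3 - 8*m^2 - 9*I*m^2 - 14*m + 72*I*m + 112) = m - 7*I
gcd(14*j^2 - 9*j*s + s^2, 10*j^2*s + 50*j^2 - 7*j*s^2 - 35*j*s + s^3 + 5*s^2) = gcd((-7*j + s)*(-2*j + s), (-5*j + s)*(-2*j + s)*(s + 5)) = -2*j + s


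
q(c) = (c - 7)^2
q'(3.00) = -8.00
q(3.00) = 16.00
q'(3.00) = -8.00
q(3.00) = 16.00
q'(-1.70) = -17.40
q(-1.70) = 75.69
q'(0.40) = -13.20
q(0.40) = 43.56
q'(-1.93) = -17.86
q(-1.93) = 79.74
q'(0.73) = -12.54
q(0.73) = 39.31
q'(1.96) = -10.08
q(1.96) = 25.40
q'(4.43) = -5.14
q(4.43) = 6.60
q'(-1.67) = -17.34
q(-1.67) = 75.17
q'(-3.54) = -21.08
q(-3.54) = 111.09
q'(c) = 2*c - 14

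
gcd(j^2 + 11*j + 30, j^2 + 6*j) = j + 6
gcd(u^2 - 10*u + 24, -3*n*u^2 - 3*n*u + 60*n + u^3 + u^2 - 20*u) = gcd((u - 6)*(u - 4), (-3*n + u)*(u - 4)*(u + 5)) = u - 4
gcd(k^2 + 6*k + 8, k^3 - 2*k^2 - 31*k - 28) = k + 4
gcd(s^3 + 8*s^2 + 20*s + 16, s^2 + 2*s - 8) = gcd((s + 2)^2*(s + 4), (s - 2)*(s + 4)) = s + 4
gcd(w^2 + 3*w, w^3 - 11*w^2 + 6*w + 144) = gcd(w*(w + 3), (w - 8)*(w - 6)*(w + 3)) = w + 3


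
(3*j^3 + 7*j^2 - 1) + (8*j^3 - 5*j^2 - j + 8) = 11*j^3 + 2*j^2 - j + 7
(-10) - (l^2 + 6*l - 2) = -l^2 - 6*l - 8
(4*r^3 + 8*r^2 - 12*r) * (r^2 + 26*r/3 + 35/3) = 4*r^5 + 128*r^4/3 + 104*r^3 - 32*r^2/3 - 140*r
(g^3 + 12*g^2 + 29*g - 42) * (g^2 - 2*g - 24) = g^5 + 10*g^4 - 19*g^3 - 388*g^2 - 612*g + 1008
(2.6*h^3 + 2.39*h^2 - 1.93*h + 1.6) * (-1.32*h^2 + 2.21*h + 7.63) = -3.432*h^5 + 2.5912*h^4 + 27.6675*h^3 + 11.8584*h^2 - 11.1899*h + 12.208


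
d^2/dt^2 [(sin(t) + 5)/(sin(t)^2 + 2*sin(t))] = (-sin(t)^2 - 18*sin(t) - 28 + 10/sin(t) + 60/sin(t)^2 + 40/sin(t)^3)/(sin(t) + 2)^3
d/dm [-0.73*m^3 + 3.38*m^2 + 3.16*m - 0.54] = -2.19*m^2 + 6.76*m + 3.16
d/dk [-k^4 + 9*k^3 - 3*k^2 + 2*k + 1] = -4*k^3 + 27*k^2 - 6*k + 2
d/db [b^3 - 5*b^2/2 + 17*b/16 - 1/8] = 3*b^2 - 5*b + 17/16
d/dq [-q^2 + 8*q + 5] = 8 - 2*q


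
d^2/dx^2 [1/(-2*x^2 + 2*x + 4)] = (-x^2 + x + (2*x - 1)^2 + 2)/(-x^2 + x + 2)^3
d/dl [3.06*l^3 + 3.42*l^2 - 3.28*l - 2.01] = 9.18*l^2 + 6.84*l - 3.28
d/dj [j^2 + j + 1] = 2*j + 1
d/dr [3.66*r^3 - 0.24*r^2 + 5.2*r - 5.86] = 10.98*r^2 - 0.48*r + 5.2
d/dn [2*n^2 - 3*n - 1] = 4*n - 3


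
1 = 1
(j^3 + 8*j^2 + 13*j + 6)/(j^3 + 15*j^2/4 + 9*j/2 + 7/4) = 4*(j + 6)/(4*j + 7)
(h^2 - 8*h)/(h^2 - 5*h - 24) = h/(h + 3)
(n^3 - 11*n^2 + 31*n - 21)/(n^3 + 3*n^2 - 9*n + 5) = (n^2 - 10*n + 21)/(n^2 + 4*n - 5)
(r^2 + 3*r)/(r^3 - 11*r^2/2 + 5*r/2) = 2*(r + 3)/(2*r^2 - 11*r + 5)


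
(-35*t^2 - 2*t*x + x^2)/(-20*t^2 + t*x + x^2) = (-7*t + x)/(-4*t + x)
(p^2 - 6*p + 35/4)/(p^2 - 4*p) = (p^2 - 6*p + 35/4)/(p*(p - 4))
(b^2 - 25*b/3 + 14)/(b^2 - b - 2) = (-b^2 + 25*b/3 - 14)/(-b^2 + b + 2)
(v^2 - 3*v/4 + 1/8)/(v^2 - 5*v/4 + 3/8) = (4*v - 1)/(4*v - 3)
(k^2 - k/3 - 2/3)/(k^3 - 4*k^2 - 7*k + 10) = (k + 2/3)/(k^2 - 3*k - 10)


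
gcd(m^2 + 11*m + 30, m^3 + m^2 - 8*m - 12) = 1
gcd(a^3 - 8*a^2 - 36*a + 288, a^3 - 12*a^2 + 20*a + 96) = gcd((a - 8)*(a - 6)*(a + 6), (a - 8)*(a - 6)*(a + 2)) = a^2 - 14*a + 48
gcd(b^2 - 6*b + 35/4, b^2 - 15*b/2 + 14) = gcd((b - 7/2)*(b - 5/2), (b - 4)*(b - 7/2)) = b - 7/2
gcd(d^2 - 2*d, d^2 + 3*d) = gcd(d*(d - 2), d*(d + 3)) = d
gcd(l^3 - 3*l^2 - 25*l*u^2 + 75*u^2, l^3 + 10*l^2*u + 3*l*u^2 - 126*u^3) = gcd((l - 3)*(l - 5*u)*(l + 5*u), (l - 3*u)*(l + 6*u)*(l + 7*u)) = 1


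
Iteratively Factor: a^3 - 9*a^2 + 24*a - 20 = (a - 5)*(a^2 - 4*a + 4) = (a - 5)*(a - 2)*(a - 2)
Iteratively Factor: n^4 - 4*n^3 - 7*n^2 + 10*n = (n - 1)*(n^3 - 3*n^2 - 10*n) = n*(n - 1)*(n^2 - 3*n - 10) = n*(n - 1)*(n + 2)*(n - 5)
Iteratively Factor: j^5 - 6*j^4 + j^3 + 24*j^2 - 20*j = (j - 2)*(j^4 - 4*j^3 - 7*j^2 + 10*j) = (j - 2)*(j + 2)*(j^3 - 6*j^2 + 5*j) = (j - 2)*(j - 1)*(j + 2)*(j^2 - 5*j) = (j - 5)*(j - 2)*(j - 1)*(j + 2)*(j)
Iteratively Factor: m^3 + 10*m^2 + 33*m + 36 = (m + 4)*(m^2 + 6*m + 9) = (m + 3)*(m + 4)*(m + 3)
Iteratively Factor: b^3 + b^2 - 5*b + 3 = (b + 3)*(b^2 - 2*b + 1) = (b - 1)*(b + 3)*(b - 1)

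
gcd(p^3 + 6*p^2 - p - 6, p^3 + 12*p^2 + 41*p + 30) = p^2 + 7*p + 6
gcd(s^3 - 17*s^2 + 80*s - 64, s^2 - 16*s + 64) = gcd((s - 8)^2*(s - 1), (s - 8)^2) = s^2 - 16*s + 64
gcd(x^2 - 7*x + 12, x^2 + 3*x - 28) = x - 4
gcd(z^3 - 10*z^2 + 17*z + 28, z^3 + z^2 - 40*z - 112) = z - 7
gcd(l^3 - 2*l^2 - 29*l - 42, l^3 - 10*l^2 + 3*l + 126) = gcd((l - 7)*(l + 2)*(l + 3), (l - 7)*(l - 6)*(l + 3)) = l^2 - 4*l - 21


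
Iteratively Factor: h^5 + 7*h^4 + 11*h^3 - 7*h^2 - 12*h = (h)*(h^4 + 7*h^3 + 11*h^2 - 7*h - 12) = h*(h - 1)*(h^3 + 8*h^2 + 19*h + 12) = h*(h - 1)*(h + 4)*(h^2 + 4*h + 3) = h*(h - 1)*(h + 1)*(h + 4)*(h + 3)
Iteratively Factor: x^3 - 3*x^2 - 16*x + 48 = (x - 3)*(x^2 - 16) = (x - 3)*(x + 4)*(x - 4)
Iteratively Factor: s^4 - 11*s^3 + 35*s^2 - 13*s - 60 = (s - 5)*(s^3 - 6*s^2 + 5*s + 12) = (s - 5)*(s + 1)*(s^2 - 7*s + 12) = (s - 5)*(s - 3)*(s + 1)*(s - 4)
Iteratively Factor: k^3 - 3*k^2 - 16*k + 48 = (k - 4)*(k^2 + k - 12) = (k - 4)*(k + 4)*(k - 3)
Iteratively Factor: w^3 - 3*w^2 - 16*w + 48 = (w - 3)*(w^2 - 16) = (w - 4)*(w - 3)*(w + 4)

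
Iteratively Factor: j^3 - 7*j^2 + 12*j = (j)*(j^2 - 7*j + 12) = j*(j - 4)*(j - 3)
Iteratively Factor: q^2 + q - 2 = (q - 1)*(q + 2)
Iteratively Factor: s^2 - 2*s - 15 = (s - 5)*(s + 3)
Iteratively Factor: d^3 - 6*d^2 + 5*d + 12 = (d + 1)*(d^2 - 7*d + 12) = (d - 4)*(d + 1)*(d - 3)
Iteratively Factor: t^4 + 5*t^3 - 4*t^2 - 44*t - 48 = (t - 3)*(t^3 + 8*t^2 + 20*t + 16) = (t - 3)*(t + 2)*(t^2 + 6*t + 8) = (t - 3)*(t + 2)*(t + 4)*(t + 2)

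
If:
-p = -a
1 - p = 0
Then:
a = 1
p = 1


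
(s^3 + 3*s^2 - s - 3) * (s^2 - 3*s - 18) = s^5 - 28*s^3 - 54*s^2 + 27*s + 54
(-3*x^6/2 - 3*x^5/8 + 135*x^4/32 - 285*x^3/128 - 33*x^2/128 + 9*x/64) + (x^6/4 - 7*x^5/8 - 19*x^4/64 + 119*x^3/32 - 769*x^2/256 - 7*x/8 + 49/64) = -5*x^6/4 - 5*x^5/4 + 251*x^4/64 + 191*x^3/128 - 835*x^2/256 - 47*x/64 + 49/64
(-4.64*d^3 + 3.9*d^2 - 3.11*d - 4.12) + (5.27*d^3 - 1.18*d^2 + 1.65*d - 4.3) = 0.63*d^3 + 2.72*d^2 - 1.46*d - 8.42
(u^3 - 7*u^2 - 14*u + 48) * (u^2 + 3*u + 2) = u^5 - 4*u^4 - 33*u^3 - 8*u^2 + 116*u + 96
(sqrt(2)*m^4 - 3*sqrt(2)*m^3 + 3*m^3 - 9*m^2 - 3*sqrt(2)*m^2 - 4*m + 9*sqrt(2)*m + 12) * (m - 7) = sqrt(2)*m^5 - 10*sqrt(2)*m^4 + 3*m^4 - 30*m^3 + 18*sqrt(2)*m^3 + 30*sqrt(2)*m^2 + 59*m^2 - 63*sqrt(2)*m + 40*m - 84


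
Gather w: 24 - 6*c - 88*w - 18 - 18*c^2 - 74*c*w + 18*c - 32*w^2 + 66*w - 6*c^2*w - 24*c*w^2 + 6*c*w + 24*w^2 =-18*c^2 + 12*c + w^2*(-24*c - 8) + w*(-6*c^2 - 68*c - 22) + 6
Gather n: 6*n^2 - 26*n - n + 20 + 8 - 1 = 6*n^2 - 27*n + 27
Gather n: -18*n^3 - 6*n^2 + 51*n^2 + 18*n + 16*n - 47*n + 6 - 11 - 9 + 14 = -18*n^3 + 45*n^2 - 13*n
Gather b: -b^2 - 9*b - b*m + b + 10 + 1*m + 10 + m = -b^2 + b*(-m - 8) + 2*m + 20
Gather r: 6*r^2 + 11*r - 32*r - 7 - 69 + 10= 6*r^2 - 21*r - 66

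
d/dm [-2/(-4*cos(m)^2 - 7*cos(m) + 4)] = 2*(8*cos(m) + 7)*sin(m)/(-4*sin(m)^2 + 7*cos(m))^2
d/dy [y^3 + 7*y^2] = y*(3*y + 14)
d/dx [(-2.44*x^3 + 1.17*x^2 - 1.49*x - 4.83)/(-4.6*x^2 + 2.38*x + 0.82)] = (11.224*x^4 - 11.6144*x^3 - 10.0718*x^2 - 42.5172*x + 10.2736)/(21.16*x^4 - 21.896*x^3 - 1.8796*x^2 + 3.9032*x + 0.6724)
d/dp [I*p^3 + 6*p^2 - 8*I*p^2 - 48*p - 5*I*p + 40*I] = 3*I*p^2 + p*(12 - 16*I) - 48 - 5*I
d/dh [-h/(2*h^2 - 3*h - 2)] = 2*(h^2 + 1)/(4*h^4 - 12*h^3 + h^2 + 12*h + 4)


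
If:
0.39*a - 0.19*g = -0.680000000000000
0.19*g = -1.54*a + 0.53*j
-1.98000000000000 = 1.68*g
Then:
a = -2.32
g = -1.18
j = -7.16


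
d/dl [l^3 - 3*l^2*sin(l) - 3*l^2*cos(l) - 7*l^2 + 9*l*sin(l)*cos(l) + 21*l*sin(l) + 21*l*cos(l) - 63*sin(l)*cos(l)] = -3*sqrt(2)*l^2*cos(l + pi/4) + 3*l^2 - 27*l*sin(l) + 15*l*cos(l) + 9*l*cos(2*l) - 14*l + 9*sin(2*l)/2 + 21*sqrt(2)*sin(l + pi/4) - 63*cos(2*l)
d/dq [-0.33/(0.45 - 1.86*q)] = -0.6138/(1.86*q - 0.45)^2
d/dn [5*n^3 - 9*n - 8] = 15*n^2 - 9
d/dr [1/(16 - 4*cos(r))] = -sin(r)/(4*(cos(r) - 4)^2)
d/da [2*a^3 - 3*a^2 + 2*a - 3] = 6*a^2 - 6*a + 2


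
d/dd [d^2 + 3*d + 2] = 2*d + 3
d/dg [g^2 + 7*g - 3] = 2*g + 7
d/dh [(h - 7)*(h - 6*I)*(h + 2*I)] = 3*h^2 + h*(-14 - 8*I) + 12 + 28*I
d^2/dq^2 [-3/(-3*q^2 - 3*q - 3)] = 2*(-q^2 - q + (2*q + 1)^2 - 1)/(q^2 + q + 1)^3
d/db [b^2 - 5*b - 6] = 2*b - 5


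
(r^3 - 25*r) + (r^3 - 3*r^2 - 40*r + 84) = 2*r^3 - 3*r^2 - 65*r + 84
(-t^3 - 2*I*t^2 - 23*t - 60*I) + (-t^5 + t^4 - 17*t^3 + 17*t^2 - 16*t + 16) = -t^5 + t^4 - 18*t^3 + 17*t^2 - 2*I*t^2 - 39*t + 16 - 60*I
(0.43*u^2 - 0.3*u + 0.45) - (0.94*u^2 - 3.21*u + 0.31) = -0.51*u^2 + 2.91*u + 0.14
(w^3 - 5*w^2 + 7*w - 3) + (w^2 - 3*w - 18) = w^3 - 4*w^2 + 4*w - 21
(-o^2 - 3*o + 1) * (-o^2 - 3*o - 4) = o^4 + 6*o^3 + 12*o^2 + 9*o - 4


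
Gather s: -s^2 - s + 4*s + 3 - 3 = -s^2 + 3*s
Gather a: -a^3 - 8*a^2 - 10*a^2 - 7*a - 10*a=-a^3 - 18*a^2 - 17*a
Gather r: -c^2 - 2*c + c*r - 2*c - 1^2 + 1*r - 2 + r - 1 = -c^2 - 4*c + r*(c + 2) - 4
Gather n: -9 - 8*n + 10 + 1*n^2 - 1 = n^2 - 8*n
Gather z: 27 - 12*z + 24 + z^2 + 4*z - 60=z^2 - 8*z - 9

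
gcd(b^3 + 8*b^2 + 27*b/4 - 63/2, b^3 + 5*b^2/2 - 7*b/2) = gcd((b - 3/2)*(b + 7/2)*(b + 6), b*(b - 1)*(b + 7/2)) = b + 7/2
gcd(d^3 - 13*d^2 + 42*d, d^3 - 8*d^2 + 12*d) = d^2 - 6*d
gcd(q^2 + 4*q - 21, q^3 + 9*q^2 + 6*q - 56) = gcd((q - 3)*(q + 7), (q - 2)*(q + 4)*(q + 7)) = q + 7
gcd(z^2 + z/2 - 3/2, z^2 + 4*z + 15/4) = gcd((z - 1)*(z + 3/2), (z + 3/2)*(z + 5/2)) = z + 3/2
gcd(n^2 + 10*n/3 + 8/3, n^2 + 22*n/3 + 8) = n + 4/3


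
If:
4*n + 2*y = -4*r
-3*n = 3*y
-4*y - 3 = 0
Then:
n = 3/4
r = -3/8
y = -3/4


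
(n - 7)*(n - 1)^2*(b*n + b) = b*n^4 - 8*b*n^3 + 6*b*n^2 + 8*b*n - 7*b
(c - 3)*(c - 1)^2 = c^3 - 5*c^2 + 7*c - 3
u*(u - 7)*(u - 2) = u^3 - 9*u^2 + 14*u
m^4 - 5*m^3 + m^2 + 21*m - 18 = (m - 3)^2*(m - 1)*(m + 2)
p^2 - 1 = (p - 1)*(p + 1)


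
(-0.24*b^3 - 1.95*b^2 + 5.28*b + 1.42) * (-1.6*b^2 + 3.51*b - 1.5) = 0.384*b^5 + 2.2776*b^4 - 14.9325*b^3 + 19.1858*b^2 - 2.9358*b - 2.13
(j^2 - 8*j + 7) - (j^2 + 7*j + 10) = -15*j - 3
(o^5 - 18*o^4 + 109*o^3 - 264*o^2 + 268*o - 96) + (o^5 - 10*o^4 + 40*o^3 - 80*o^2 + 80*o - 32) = 2*o^5 - 28*o^4 + 149*o^3 - 344*o^2 + 348*o - 128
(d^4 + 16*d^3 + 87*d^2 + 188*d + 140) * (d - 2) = d^5 + 14*d^4 + 55*d^3 + 14*d^2 - 236*d - 280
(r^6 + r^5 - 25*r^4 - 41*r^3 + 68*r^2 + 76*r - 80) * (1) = r^6 + r^5 - 25*r^4 - 41*r^3 + 68*r^2 + 76*r - 80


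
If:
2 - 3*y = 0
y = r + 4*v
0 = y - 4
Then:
No Solution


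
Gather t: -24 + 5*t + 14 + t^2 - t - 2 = t^2 + 4*t - 12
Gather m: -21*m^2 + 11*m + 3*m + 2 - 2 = -21*m^2 + 14*m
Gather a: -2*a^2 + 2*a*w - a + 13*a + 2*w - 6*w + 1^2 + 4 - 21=-2*a^2 + a*(2*w + 12) - 4*w - 16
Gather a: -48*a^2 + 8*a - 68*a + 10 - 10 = -48*a^2 - 60*a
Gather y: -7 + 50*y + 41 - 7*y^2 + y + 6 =-7*y^2 + 51*y + 40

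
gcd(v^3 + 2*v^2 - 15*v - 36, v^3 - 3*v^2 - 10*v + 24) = v^2 - v - 12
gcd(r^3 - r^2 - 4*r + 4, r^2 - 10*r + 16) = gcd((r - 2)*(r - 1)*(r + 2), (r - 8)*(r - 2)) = r - 2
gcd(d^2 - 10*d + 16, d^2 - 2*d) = d - 2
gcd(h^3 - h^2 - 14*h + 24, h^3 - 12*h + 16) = h^2 + 2*h - 8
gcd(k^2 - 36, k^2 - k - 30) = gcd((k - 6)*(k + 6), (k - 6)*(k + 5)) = k - 6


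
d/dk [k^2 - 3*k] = 2*k - 3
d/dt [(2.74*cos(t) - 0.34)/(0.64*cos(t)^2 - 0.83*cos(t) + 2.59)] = (1.7536*cos(t)^2 - 0.4352*cos(t) - 6.8144)*sin(t)/(0.4096*cos(t)^4 - 1.0624*cos(t)^3 + 4.0041*cos(t)^2 - 4.2994*cos(t) + 6.7081)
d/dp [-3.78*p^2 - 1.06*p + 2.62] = -7.56*p - 1.06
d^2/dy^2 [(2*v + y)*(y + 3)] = 2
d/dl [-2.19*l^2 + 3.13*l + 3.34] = 3.13 - 4.38*l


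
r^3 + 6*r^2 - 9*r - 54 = (r - 3)*(r + 3)*(r + 6)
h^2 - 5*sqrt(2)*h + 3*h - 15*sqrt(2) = (h + 3)*(h - 5*sqrt(2))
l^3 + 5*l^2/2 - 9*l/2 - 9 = (l - 2)*(l + 3/2)*(l + 3)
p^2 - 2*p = p*(p - 2)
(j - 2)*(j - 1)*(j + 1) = j^3 - 2*j^2 - j + 2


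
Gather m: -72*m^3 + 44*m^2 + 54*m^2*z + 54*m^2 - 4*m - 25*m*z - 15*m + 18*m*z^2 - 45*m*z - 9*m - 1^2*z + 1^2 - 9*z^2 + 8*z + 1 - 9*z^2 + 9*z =-72*m^3 + m^2*(54*z + 98) + m*(18*z^2 - 70*z - 28) - 18*z^2 + 16*z + 2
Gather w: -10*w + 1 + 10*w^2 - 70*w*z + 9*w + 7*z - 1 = 10*w^2 + w*(-70*z - 1) + 7*z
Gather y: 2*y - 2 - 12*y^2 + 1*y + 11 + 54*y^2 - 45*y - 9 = 42*y^2 - 42*y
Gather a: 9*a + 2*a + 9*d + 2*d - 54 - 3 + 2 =11*a + 11*d - 55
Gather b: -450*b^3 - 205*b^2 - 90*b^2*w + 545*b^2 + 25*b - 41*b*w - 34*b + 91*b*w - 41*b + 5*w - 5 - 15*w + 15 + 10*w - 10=-450*b^3 + b^2*(340 - 90*w) + b*(50*w - 50)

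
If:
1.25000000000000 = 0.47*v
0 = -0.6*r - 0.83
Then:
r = -1.38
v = 2.66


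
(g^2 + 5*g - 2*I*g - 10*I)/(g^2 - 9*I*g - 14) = (g + 5)/(g - 7*I)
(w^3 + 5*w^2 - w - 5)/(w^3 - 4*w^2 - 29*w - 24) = (w^2 + 4*w - 5)/(w^2 - 5*w - 24)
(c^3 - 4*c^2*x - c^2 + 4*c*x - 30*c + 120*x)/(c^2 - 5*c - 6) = (c^2 - 4*c*x + 5*c - 20*x)/(c + 1)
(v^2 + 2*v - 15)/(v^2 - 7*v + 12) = (v + 5)/(v - 4)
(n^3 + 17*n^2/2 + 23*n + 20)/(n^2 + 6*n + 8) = n + 5/2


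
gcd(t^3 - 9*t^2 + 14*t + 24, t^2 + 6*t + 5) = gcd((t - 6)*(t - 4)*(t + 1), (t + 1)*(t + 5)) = t + 1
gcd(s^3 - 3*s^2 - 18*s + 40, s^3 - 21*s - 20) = s^2 - s - 20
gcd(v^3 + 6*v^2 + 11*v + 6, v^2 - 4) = v + 2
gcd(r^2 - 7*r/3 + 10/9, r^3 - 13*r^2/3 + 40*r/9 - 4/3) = r - 2/3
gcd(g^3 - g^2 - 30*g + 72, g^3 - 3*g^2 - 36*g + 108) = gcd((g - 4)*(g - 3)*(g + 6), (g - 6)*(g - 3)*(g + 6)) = g^2 + 3*g - 18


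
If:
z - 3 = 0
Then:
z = 3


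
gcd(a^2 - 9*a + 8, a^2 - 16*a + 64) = a - 8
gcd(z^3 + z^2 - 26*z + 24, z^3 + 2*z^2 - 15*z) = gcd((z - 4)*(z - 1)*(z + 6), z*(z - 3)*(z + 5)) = 1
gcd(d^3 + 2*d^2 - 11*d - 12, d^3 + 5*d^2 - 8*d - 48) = d^2 + d - 12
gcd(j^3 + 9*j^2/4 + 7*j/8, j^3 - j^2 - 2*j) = j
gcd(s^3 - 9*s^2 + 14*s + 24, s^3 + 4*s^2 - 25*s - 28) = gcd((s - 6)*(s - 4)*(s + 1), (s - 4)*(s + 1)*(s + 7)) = s^2 - 3*s - 4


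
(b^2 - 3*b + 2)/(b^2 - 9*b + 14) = (b - 1)/(b - 7)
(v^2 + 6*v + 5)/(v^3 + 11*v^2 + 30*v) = (v + 1)/(v*(v + 6))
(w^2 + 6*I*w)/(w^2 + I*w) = (w + 6*I)/(w + I)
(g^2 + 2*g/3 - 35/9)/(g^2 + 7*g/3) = (g - 5/3)/g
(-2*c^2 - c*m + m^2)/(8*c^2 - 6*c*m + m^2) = (-c - m)/(4*c - m)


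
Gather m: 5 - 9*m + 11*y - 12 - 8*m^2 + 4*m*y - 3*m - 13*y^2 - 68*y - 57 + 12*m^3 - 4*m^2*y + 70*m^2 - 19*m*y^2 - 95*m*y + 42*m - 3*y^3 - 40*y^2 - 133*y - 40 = 12*m^3 + m^2*(62 - 4*y) + m*(-19*y^2 - 91*y + 30) - 3*y^3 - 53*y^2 - 190*y - 104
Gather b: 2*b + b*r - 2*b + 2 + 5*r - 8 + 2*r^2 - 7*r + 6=b*r + 2*r^2 - 2*r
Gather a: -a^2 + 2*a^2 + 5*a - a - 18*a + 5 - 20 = a^2 - 14*a - 15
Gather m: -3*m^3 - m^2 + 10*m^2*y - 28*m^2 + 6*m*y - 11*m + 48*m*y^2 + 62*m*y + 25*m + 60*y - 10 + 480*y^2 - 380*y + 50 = -3*m^3 + m^2*(10*y - 29) + m*(48*y^2 + 68*y + 14) + 480*y^2 - 320*y + 40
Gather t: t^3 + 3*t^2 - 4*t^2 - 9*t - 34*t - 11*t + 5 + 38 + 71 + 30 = t^3 - t^2 - 54*t + 144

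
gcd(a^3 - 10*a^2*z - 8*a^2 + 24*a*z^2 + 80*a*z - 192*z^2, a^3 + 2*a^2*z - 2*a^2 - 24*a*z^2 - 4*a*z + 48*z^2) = -a + 4*z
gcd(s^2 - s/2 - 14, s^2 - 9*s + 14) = 1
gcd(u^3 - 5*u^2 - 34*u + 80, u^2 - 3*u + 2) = u - 2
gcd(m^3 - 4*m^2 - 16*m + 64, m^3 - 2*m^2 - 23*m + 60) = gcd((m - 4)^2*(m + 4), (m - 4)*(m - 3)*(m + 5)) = m - 4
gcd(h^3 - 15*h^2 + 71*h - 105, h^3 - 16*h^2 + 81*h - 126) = h^2 - 10*h + 21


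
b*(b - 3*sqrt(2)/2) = b^2 - 3*sqrt(2)*b/2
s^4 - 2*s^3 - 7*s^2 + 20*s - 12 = (s - 2)^2*(s - 1)*(s + 3)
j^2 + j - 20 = (j - 4)*(j + 5)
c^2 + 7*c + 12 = (c + 3)*(c + 4)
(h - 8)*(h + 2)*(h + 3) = h^3 - 3*h^2 - 34*h - 48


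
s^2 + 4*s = s*(s + 4)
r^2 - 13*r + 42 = (r - 7)*(r - 6)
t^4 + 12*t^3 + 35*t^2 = t^2*(t + 5)*(t + 7)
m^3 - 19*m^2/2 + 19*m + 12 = (m - 6)*(m - 4)*(m + 1/2)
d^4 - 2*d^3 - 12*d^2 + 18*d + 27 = (d - 3)^2*(d + 1)*(d + 3)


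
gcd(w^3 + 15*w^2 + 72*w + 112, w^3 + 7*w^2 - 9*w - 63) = w + 7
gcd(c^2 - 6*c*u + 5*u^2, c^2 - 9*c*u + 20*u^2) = -c + 5*u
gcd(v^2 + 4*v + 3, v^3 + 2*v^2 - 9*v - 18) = v + 3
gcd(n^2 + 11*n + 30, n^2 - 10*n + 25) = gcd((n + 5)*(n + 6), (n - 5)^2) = 1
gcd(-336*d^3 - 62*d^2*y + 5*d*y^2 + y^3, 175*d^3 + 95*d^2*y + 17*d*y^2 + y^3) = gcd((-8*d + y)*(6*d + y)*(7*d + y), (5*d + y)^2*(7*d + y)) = 7*d + y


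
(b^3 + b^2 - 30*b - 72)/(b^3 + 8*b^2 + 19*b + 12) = (b - 6)/(b + 1)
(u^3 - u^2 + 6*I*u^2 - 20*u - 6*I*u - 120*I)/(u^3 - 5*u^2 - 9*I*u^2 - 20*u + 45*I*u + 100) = (u^2 + u*(4 + 6*I) + 24*I)/(u^2 - 9*I*u - 20)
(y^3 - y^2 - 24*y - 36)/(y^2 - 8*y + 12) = (y^2 + 5*y + 6)/(y - 2)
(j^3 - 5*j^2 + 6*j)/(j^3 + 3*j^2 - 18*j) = (j - 2)/(j + 6)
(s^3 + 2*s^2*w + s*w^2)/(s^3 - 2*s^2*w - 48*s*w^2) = (s^2 + 2*s*w + w^2)/(s^2 - 2*s*w - 48*w^2)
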